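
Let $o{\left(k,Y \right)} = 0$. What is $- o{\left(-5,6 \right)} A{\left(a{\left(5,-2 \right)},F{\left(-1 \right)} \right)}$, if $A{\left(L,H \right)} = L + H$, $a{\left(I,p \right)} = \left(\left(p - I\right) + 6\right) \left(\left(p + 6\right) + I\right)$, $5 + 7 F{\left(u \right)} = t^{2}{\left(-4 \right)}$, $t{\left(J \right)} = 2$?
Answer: $0$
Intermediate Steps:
$F{\left(u \right)} = - \frac{1}{7}$ ($F{\left(u \right)} = - \frac{5}{7} + \frac{2^{2}}{7} = - \frac{5}{7} + \frac{1}{7} \cdot 4 = - \frac{5}{7} + \frac{4}{7} = - \frac{1}{7}$)
$a{\left(I,p \right)} = \left(6 + I + p\right) \left(6 + p - I\right)$ ($a{\left(I,p \right)} = \left(6 + p - I\right) \left(\left(6 + p\right) + I\right) = \left(6 + p - I\right) \left(6 + I + p\right) = \left(6 + I + p\right) \left(6 + p - I\right)$)
$A{\left(L,H \right)} = H + L$
$- o{\left(-5,6 \right)} A{\left(a{\left(5,-2 \right)},F{\left(-1 \right)} \right)} = \left(-1\right) 0 \left(- \frac{1}{7} + \left(36 + \left(-2\right)^{2} - 5^{2} + 12 \left(-2\right)\right)\right) = 0 \left(- \frac{1}{7} + \left(36 + 4 - 25 - 24\right)\right) = 0 \left(- \frac{1}{7} - 9\right) = 0 \left(- \frac{64}{7}\right) = 0$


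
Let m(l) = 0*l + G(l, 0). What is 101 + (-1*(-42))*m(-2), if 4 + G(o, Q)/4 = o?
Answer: -907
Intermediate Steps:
G(o, Q) = -16 + 4*o
m(l) = -16 + 4*l (m(l) = 0*l + (-16 + 4*l) = 0 + (-16 + 4*l) = -16 + 4*l)
101 + (-1*(-42))*m(-2) = 101 + (-1*(-42))*(-16 + 4*(-2)) = 101 + 42*(-16 - 8) = 101 + 42*(-24) = 101 - 1008 = -907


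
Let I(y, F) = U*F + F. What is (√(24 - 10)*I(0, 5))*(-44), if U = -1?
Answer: 0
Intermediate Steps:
I(y, F) = 0 (I(y, F) = -F + F = 0)
(√(24 - 10)*I(0, 5))*(-44) = (√(24 - 10)*0)*(-44) = (√14*0)*(-44) = 0*(-44) = 0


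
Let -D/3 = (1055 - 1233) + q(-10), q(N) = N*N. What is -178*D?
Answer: -41652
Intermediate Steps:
q(N) = N²
D = 234 (D = -3*((1055 - 1233) + (-10)²) = -3*(-178 + 100) = -3*(-78) = 234)
-178*D = -178*234 = -41652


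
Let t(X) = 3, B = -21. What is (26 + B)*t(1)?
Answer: 15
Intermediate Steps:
(26 + B)*t(1) = (26 - 21)*3 = 5*3 = 15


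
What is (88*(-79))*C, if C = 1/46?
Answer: -3476/23 ≈ -151.13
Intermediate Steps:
C = 1/46 ≈ 0.021739
(88*(-79))*C = (88*(-79))*(1/46) = -6952*1/46 = -3476/23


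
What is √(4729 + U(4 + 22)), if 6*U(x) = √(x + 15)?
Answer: √(170244 + 6*√41)/6 ≈ 68.776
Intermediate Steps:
U(x) = √(15 + x)/6 (U(x) = √(x + 15)/6 = √(15 + x)/6)
√(4729 + U(4 + 22)) = √(4729 + √(15 + (4 + 22))/6) = √(4729 + √(15 + 26)/6) = √(4729 + √41/6)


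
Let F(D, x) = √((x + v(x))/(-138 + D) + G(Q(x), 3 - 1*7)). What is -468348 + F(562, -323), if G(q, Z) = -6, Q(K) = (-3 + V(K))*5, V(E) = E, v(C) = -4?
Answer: -468348 + 3*I*√33814/212 ≈ -4.6835e+5 + 2.6022*I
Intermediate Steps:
Q(K) = -15 + 5*K (Q(K) = (-3 + K)*5 = -15 + 5*K)
F(D, x) = √(-6 + (-4 + x)/(-138 + D)) (F(D, x) = √((x - 4)/(-138 + D) - 6) = √((-4 + x)/(-138 + D) - 6) = √(-6 + (-4 + x)/(-138 + D)))
-468348 + F(562, -323) = -468348 + √((824 - 323 - 6*562)/(-138 + 562)) = -468348 + √((824 - 323 - 3372)/424) = -468348 + √((1/424)*(-2871)) = -468348 + √(-2871/424) = -468348 + 3*I*√33814/212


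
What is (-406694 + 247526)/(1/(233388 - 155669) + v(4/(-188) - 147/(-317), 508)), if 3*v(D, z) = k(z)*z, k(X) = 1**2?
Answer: -37111133376/39481255 ≈ -939.97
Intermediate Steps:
k(X) = 1
v(D, z) = z/3 (v(D, z) = (1*z)/3 = z/3)
(-406694 + 247526)/(1/(233388 - 155669) + v(4/(-188) - 147/(-317), 508)) = (-406694 + 247526)/(1/(233388 - 155669) + (1/3)*508) = -159168/(1/77719 + 508/3) = -159168/39481255/233157 = -159168*233157/39481255 = -37111133376/39481255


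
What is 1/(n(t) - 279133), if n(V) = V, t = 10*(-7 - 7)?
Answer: -1/279273 ≈ -3.5807e-6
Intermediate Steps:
t = -140 (t = 10*(-14) = -140)
1/(n(t) - 279133) = 1/(-140 - 279133) = 1/(-279273) = -1/279273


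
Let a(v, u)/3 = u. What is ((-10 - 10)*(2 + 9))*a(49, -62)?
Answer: 40920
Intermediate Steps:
a(v, u) = 3*u
((-10 - 10)*(2 + 9))*a(49, -62) = ((-10 - 10)*(2 + 9))*(3*(-62)) = -20*11*(-186) = -220*(-186) = 40920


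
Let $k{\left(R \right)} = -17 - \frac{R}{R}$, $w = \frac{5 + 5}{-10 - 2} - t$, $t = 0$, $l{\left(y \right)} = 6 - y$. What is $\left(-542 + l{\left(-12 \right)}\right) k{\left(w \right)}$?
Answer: $9432$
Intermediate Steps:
$w = - \frac{5}{6}$ ($w = \frac{5 + 5}{-10 - 2} - 0 = \frac{10}{-12} + 0 = 10 \left(- \frac{1}{12}\right) + 0 = - \frac{5}{6} + 0 = - \frac{5}{6} \approx -0.83333$)
$k{\left(R \right)} = -18$ ($k{\left(R \right)} = -17 - 1 = -18$)
$\left(-542 + l{\left(-12 \right)}\right) k{\left(w \right)} = \left(-542 + \left(6 - -12\right)\right) \left(-18\right) = \left(-542 + \left(6 + 12\right)\right) \left(-18\right) = \left(-542 + 18\right) \left(-18\right) = \left(-524\right) \left(-18\right) = 9432$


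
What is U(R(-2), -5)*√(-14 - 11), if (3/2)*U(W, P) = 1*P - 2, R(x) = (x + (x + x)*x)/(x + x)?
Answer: -70*I/3 ≈ -23.333*I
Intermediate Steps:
R(x) = (x + 2*x²)/(2*x) (R(x) = (x + (2*x)*x)/((2*x)) = (x + 2*x²)*(1/(2*x)) = (x + 2*x²)/(2*x))
U(W, P) = -4/3 + 2*P/3 (U(W, P) = 2*(1*P - 2)/3 = 2*(P - 2)/3 = 2*(-2 + P)/3 = -4/3 + 2*P/3)
U(R(-2), -5)*√(-14 - 11) = (-4/3 + (⅔)*(-5))*√(-14 - 11) = (-4/3 - 10/3)*√(-25) = -70*I/3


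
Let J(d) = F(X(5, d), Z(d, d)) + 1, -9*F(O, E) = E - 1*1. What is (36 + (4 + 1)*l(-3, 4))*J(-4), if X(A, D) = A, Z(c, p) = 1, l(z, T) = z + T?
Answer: 41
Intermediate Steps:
l(z, T) = T + z
F(O, E) = ⅑ - E/9 (F(O, E) = -(E - 1*1)/9 = -(E - 1)/9 = -(-1 + E)/9 = ⅑ - E/9)
J(d) = 1 (J(d) = (⅑ - ⅑*1) + 1 = (⅑ - ⅑) + 1 = 0 + 1 = 1)
(36 + (4 + 1)*l(-3, 4))*J(-4) = (36 + (4 + 1)*(4 - 3))*1 = (36 + 5*1)*1 = (36 + 5)*1 = 41*1 = 41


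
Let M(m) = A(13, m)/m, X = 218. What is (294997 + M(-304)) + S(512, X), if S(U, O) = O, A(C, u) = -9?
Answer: 89745369/304 ≈ 2.9522e+5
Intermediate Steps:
M(m) = -9/m
(294997 + M(-304)) + S(512, X) = (294997 - 9/(-304)) + 218 = (294997 - 9*(-1/304)) + 218 = (294997 + 9/304) + 218 = 89679097/304 + 218 = 89745369/304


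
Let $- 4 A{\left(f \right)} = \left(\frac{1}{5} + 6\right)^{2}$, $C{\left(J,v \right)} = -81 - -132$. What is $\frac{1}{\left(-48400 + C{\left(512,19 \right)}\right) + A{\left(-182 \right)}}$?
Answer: $- \frac{100}{4835861} \approx -2.0679 \cdot 10^{-5}$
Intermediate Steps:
$C{\left(J,v \right)} = 51$ ($C{\left(J,v \right)} = -81 + 132 = 51$)
$A{\left(f \right)} = - \frac{961}{100}$ ($A{\left(f \right)} = - \frac{\left(\frac{1}{5} + 6\right)^{2}}{4} = - \frac{\left(\frac{31}{5}\right)^{2}}{4} = \left(- \frac{1}{4}\right) \frac{961}{25} = - \frac{961}{100}$)
$\frac{1}{\left(-48400 + C{\left(512,19 \right)}\right) + A{\left(-182 \right)}} = \frac{1}{\left(-48400 + 51\right) - \frac{961}{100}} = \frac{1}{-48349 - \frac{961}{100}} = \frac{1}{- \frac{4835861}{100}} = - \frac{100}{4835861}$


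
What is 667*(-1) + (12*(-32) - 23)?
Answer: -1074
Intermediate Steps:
667*(-1) + (12*(-32) - 23) = -667 + (-384 - 23) = -667 - 407 = -1074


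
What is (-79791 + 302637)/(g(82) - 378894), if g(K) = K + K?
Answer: -111423/189365 ≈ -0.58840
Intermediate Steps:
g(K) = 2*K
(-79791 + 302637)/(g(82) - 378894) = (-79791 + 302637)/(2*82 - 378894) = 222846/(164 - 378894) = 222846/(-378730) = 222846*(-1/378730) = -111423/189365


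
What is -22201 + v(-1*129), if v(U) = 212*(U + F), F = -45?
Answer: -59089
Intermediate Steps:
v(U) = -9540 + 212*U (v(U) = 212*(U - 45) = 212*(-45 + U) = -9540 + 212*U)
-22201 + v(-1*129) = -22201 + (-9540 + 212*(-1*129)) = -22201 + (-9540 + 212*(-129)) = -22201 + (-9540 - 27348) = -22201 - 36888 = -59089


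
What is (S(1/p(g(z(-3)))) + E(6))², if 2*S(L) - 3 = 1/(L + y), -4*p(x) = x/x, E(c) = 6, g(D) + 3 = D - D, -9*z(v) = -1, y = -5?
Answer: 4489/81 ≈ 55.420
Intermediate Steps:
z(v) = ⅑ (z(v) = -⅑*(-1) = ⅑)
g(D) = -3 (g(D) = -3 + (D - D) = -3 + 0 = -3)
p(x) = -¼ (p(x) = -x/(4*x) = -¼*1 = -¼)
S(L) = 3/2 + 1/(2*(-5 + L)) (S(L) = 3/2 + 1/(2*(L - 5)) = 3/2 + 1/(2*(-5 + L)))
(S(1/p(g(z(-3)))) + E(6))² = ((-14 + 3/(-¼))/(2*(-5 + 1/(-¼))) + 6)² = ((-14 + 3*(-4))/(2*(-5 - 4)) + 6)² = ((½)*(-14 - 12)/(-9) + 6)² = ((½)*(-⅑)*(-26) + 6)² = (13/9 + 6)² = (67/9)² = 4489/81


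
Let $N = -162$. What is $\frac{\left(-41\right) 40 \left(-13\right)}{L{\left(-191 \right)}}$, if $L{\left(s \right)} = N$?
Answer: $- \frac{10660}{81} \approx -131.6$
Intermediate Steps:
$L{\left(s \right)} = -162$
$\frac{\left(-41\right) 40 \left(-13\right)}{L{\left(-191 \right)}} = \frac{\left(-41\right) 40 \left(-13\right)}{-162} = \left(-1640\right) \left(-13\right) \left(- \frac{1}{162}\right) = 21320 \left(- \frac{1}{162}\right) = - \frac{10660}{81}$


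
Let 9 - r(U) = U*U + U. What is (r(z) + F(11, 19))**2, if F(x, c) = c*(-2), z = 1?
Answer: 961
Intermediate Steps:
F(x, c) = -2*c
r(U) = 9 - U - U**2 (r(U) = 9 - (U*U + U) = 9 - (U**2 + U) = 9 - (U + U**2) = 9 + (-U - U**2) = 9 - U - U**2)
(r(z) + F(11, 19))**2 = ((9 - 1*1 - 1*1**2) - 2*19)**2 = ((9 - 1 - 1*1) - 38)**2 = ((9 - 1 - 1) - 38)**2 = (7 - 38)**2 = (-31)**2 = 961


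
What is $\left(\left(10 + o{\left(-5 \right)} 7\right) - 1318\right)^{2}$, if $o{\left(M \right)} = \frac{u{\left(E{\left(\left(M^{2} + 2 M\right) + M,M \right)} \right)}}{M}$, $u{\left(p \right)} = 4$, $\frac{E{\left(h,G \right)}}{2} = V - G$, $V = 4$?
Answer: $\frac{43138624}{25} \approx 1.7255 \cdot 10^{6}$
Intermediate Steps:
$E{\left(h,G \right)} = 8 - 2 G$ ($E{\left(h,G \right)} = 2 \left(4 - G\right) = 8 - 2 G$)
$o{\left(M \right)} = \frac{4}{M}$
$\left(\left(10 + o{\left(-5 \right)} 7\right) - 1318\right)^{2} = \left(\left(10 + \frac{4}{-5} \cdot 7\right) - 1318\right)^{2} = \left(\left(10 + 4 \left(- \frac{1}{5}\right) 7\right) - 1318\right)^{2} = \left(\left(10 - \frac{28}{5}\right) - 1318\right)^{2} = \left(\frac{22}{5} - 1318\right)^{2} = \left(- \frac{6568}{5}\right)^{2} = \frac{43138624}{25}$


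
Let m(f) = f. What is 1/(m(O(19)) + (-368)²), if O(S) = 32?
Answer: 1/135456 ≈ 7.3825e-6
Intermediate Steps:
1/(m(O(19)) + (-368)²) = 1/(32 + (-368)²) = 1/(32 + 135424) = 1/135456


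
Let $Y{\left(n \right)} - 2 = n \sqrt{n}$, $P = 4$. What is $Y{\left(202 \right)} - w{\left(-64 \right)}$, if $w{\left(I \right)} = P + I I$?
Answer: $-4098 + 202 \sqrt{202} \approx -1227.0$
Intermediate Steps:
$Y{\left(n \right)} = 2 + n^{\frac{3}{2}}$ ($Y{\left(n \right)} = 2 + n \sqrt{n} = 2 + n^{\frac{3}{2}}$)
$w{\left(I \right)} = 4 + I^{2}$ ($w{\left(I \right)} = 4 + I I = 4 + I^{2}$)
$Y{\left(202 \right)} - w{\left(-64 \right)} = \left(2 + 202^{\frac{3}{2}}\right) - \left(4 + \left(-64\right)^{2}\right) = \left(2 + 202 \sqrt{202}\right) - \left(4 + 4096\right) = \left(2 + 202 \sqrt{202}\right) - 4100 = -4098 + 202 \sqrt{202}$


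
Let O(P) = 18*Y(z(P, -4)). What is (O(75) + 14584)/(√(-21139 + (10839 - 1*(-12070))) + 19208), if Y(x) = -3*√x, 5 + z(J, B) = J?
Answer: 140064736/184472747 - 518616*√70/184472747 - 7292*√1770/184472747 + 270*√1239/184472747 ≈ 0.73414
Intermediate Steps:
z(J, B) = -5 + J
O(P) = -54*√(-5 + P) (O(P) = 18*(-3*√(-5 + P)) = -54*√(-5 + P))
(O(75) + 14584)/(√(-21139 + (10839 - 1*(-12070))) + 19208) = (-54*√(-5 + 75) + 14584)/(√(-21139 + (10839 - 1*(-12070))) + 19208) = (-54*√70 + 14584)/(√(-21139 + (10839 + 12070)) + 19208) = (14584 - 54*√70)/(√(-21139 + 22909) + 19208) = (14584 - 54*√70)/(√1770 + 19208) = (14584 - 54*√70)/(19208 + √1770)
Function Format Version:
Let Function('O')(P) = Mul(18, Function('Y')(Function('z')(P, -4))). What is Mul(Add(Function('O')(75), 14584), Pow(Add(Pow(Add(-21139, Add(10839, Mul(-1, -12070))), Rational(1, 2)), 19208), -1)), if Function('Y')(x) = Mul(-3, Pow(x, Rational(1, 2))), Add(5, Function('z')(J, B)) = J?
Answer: Add(Rational(140064736, 184472747), Mul(Rational(-518616, 184472747), Pow(70, Rational(1, 2))), Mul(Rational(-7292, 184472747), Pow(1770, Rational(1, 2))), Mul(Rational(270, 184472747), Pow(1239, Rational(1, 2)))) ≈ 0.73414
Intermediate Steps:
Function('z')(J, B) = Add(-5, J)
Function('O')(P) = Mul(-54, Pow(Add(-5, P), Rational(1, 2))) (Function('O')(P) = Mul(18, Mul(-3, Pow(Add(-5, P), Rational(1, 2)))) = Mul(-54, Pow(Add(-5, P), Rational(1, 2))))
Mul(Add(Function('O')(75), 14584), Pow(Add(Pow(Add(-21139, Add(10839, Mul(-1, -12070))), Rational(1, 2)), 19208), -1)) = Mul(Add(Mul(-54, Pow(Add(-5, 75), Rational(1, 2))), 14584), Pow(Add(Pow(Add(-21139, Add(10839, Mul(-1, -12070))), Rational(1, 2)), 19208), -1)) = Mul(Add(Mul(-54, Pow(70, Rational(1, 2))), 14584), Pow(Add(Pow(Add(-21139, Add(10839, 12070)), Rational(1, 2)), 19208), -1)) = Mul(Add(14584, Mul(-54, Pow(70, Rational(1, 2)))), Pow(Add(Pow(Add(-21139, 22909), Rational(1, 2)), 19208), -1)) = Mul(Add(14584, Mul(-54, Pow(70, Rational(1, 2)))), Pow(Add(Pow(1770, Rational(1, 2)), 19208), -1)) = Mul(Add(14584, Mul(-54, Pow(70, Rational(1, 2)))), Pow(Add(19208, Pow(1770, Rational(1, 2))), -1)) = Mul(Pow(Add(19208, Pow(1770, Rational(1, 2))), -1), Add(14584, Mul(-54, Pow(70, Rational(1, 2)))))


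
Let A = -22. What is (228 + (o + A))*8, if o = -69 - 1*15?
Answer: 976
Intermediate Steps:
o = -84 (o = -69 - 15 = -84)
(228 + (o + A))*8 = (228 + (-84 - 22))*8 = (228 - 106)*8 = 122*8 = 976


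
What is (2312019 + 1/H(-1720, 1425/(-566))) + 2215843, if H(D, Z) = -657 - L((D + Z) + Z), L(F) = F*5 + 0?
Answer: 10210301643111/2254994 ≈ 4.5279e+6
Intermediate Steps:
L(F) = 5*F (L(F) = 5*F + 0 = 5*F)
H(D, Z) = -657 - 10*Z - 5*D (H(D, Z) = -657 - 5*((D + Z) + Z) = -657 - 5*(D + 2*Z) = -657 - (5*D + 10*Z) = -657 + (-10*Z - 5*D) = -657 - 10*Z - 5*D)
(2312019 + 1/H(-1720, 1425/(-566))) + 2215843 = (2312019 + 1/(-657 - 14250/(-566) - 5*(-1720))) + 2215843 = (2312019 + 1/(-657 - 14250*(-1)/566 + 8600)) + 2215843 = (2312019 + 1/(-657 - 10*(-1425/566) + 8600)) + 2215843 = (2312019 + 1/(-657 + 7125/283 + 8600)) + 2215843 = (2312019 + 1/(2254994/283)) + 2215843 = (2312019 + 283/2254994) + 2215843 = 5213588973169/2254994 + 2215843 = 10210301643111/2254994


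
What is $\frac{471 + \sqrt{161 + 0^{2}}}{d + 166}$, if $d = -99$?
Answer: $\frac{471}{67} + \frac{\sqrt{161}}{67} \approx 7.2192$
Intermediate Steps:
$\frac{471 + \sqrt{161 + 0^{2}}}{d + 166} = \frac{471 + \sqrt{161 + 0^{2}}}{-99 + 166} = \frac{471 + \sqrt{161 + 0}}{67} = \left(471 + \sqrt{161}\right) \frac{1}{67} = \frac{471}{67} + \frac{\sqrt{161}}{67}$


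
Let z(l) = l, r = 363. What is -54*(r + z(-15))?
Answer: -18792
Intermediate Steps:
-54*(r + z(-15)) = -54*(363 - 15) = -54*348 = -18792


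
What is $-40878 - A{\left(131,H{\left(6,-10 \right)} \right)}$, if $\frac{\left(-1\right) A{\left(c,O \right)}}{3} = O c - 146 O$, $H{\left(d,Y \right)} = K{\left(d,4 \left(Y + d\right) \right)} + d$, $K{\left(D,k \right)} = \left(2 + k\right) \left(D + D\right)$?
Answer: $-33588$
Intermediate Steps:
$K{\left(D,k \right)} = 2 D \left(2 + k\right)$ ($K{\left(D,k \right)} = \left(2 + k\right) 2 D = 2 D \left(2 + k\right)$)
$H{\left(d,Y \right)} = d + 2 d \left(2 + 4 Y + 4 d\right)$ ($H{\left(d,Y \right)} = 2 d \left(2 + 4 \left(Y + d\right)\right) + d = 2 d \left(2 + \left(4 Y + 4 d\right)\right) + d = 2 d \left(2 + 4 Y + 4 d\right) + d = d + 2 d \left(2 + 4 Y + 4 d\right)$)
$A{\left(c,O \right)} = 438 O - 3 O c$ ($A{\left(c,O \right)} = - 3 \left(O c - 146 O\right) = - 3 \left(- 146 O + O c\right) = 438 O - 3 O c$)
$-40878 - A{\left(131,H{\left(6,-10 \right)} \right)} = -40878 - 3 \cdot 6 \left(5 + 8 \left(-10\right) + 8 \cdot 6\right) \left(146 - 131\right) = -40878 - 3 \cdot 6 \left(5 - 80 + 48\right) \left(146 - 131\right) = -40878 - 3 \cdot 6 \left(-27\right) 15 = -40878 - 3 \left(-162\right) 15 = -40878 - -7290 = -40878 + 7290 = -33588$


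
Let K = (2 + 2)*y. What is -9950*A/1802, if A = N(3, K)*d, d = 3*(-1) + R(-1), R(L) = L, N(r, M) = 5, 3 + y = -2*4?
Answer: 99500/901 ≈ 110.43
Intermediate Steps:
y = -11 (y = -3 - 2*4 = -3 - 8 = -11)
K = -44 (K = (2 + 2)*(-11) = 4*(-11) = -44)
d = -4 (d = 3*(-1) - 1 = -3 - 1 = -4)
A = -20 (A = 5*(-4) = -20)
-9950*A/1802 = -9950/(1802/(-20)) = -9950/(1802*(-1/20)) = -9950/(-901/10) = -9950*(-10/901) = 99500/901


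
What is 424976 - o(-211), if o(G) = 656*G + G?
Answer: 563603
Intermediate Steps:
o(G) = 657*G
424976 - o(-211) = 424976 - 657*(-211) = 424976 - 1*(-138627) = 424976 + 138627 = 563603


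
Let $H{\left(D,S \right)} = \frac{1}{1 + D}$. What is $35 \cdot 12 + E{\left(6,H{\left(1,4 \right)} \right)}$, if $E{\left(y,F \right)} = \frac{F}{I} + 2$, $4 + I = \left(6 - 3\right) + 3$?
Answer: $\frac{1689}{4} \approx 422.25$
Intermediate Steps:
$I = 2$ ($I = -4 + \left(\left(6 - 3\right) + 3\right) = -4 + \left(3 + 3\right) = -4 + 6 = 2$)
$E{\left(y,F \right)} = 2 + \frac{F}{2}$ ($E{\left(y,F \right)} = \frac{F}{2} + 2 = 2 + \frac{F}{2}$)
$35 \cdot 12 + E{\left(6,H{\left(1,4 \right)} \right)} = 35 \cdot 12 + \left(2 + \frac{1}{2 \left(1 + 1\right)}\right) = 420 + \left(2 + \frac{1}{2 \cdot 2}\right) = 420 + \left(2 + \frac{1}{2} \cdot \frac{1}{2}\right) = 420 + \left(2 + \frac{1}{4}\right) = 420 + \frac{9}{4} = \frac{1689}{4}$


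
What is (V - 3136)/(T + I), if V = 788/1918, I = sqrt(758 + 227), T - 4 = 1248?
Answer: -3764801560/1502291721 + 3007030*sqrt(985)/1502291721 ≈ -2.4432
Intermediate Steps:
T = 1252 (T = 4 + 1248 = 1252)
I = sqrt(985) ≈ 31.385
V = 394/959 (V = 788*(1/1918) = 394/959 ≈ 0.41084)
(V - 3136)/(T + I) = (394/959 - 3136)/(1252 + sqrt(985)) = -3007030/(959*(1252 + sqrt(985)))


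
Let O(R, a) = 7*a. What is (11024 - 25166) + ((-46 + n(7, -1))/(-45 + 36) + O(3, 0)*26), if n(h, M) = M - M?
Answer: -127232/9 ≈ -14137.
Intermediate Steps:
n(h, M) = 0
(11024 - 25166) + ((-46 + n(7, -1))/(-45 + 36) + O(3, 0)*26) = (11024 - 25166) + ((-46 + 0)/(-45 + 36) + (7*0)*26) = -14142 + (-46/(-9) + 0*26) = -14142 + (-46*(-⅑) + 0) = -14142 + (46/9 + 0) = -14142 + 46/9 = -127232/9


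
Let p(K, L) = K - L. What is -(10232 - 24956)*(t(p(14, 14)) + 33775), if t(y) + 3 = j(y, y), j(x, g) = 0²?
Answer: 497258928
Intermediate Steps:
j(x, g) = 0
t(y) = -3 (t(y) = -3 + 0 = -3)
-(10232 - 24956)*(t(p(14, 14)) + 33775) = -(10232 - 24956)*(-3 + 33775) = -(-14724)*33772 = -1*(-497258928) = 497258928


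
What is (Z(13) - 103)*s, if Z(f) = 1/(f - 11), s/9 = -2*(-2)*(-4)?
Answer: 14760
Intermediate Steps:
s = -144 (s = 9*(-2*(-2)*(-4)) = 9*(4*(-4)) = 9*(-16) = -144)
Z(f) = 1/(-11 + f)
(Z(13) - 103)*s = (1/(-11 + 13) - 103)*(-144) = (1/2 - 103)*(-144) = -205/2*(-144) = 14760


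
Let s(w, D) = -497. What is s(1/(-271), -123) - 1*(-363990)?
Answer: 363493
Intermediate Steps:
s(1/(-271), -123) - 1*(-363990) = -497 - 1*(-363990) = -497 + 363990 = 363493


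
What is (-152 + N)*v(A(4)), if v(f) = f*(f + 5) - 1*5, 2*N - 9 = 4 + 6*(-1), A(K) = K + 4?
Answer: -29403/2 ≈ -14702.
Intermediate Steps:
A(K) = 4 + K
N = 7/2 (N = 9/2 + (4 + 6*(-1))/2 = 9/2 + (4 - 6)/2 = 9/2 + (1/2)*(-2) = 9/2 - 1 = 7/2 ≈ 3.5000)
v(f) = -5 + f*(5 + f) (v(f) = f*(5 + f) - 5 = -5 + f*(5 + f))
(-152 + N)*v(A(4)) = (-152 + 7/2)*(-5 + (4 + 4)**2 + 5*(4 + 4)) = -297*(-5 + 8**2 + 5*8)/2 = -297*(-5 + 64 + 40)/2 = -297/2*99 = -29403/2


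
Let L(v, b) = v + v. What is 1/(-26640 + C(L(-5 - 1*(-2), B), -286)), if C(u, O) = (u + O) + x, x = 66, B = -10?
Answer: -1/26866 ≈ -3.7222e-5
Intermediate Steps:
L(v, b) = 2*v
C(u, O) = 66 + O + u (C(u, O) = (u + O) + 66 = (O + u) + 66 = 66 + O + u)
1/(-26640 + C(L(-5 - 1*(-2), B), -286)) = 1/(-26640 + (66 - 286 + 2*(-5 - 1*(-2)))) = 1/(-26640 + (66 - 286 + 2*(-5 + 2))) = 1/(-26640 + (66 - 286 + 2*(-3))) = 1/(-26640 + (66 - 286 - 6)) = 1/(-26640 - 226) = 1/(-26866) = -1/26866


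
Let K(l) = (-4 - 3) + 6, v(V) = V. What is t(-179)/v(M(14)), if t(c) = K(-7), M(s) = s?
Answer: -1/14 ≈ -0.071429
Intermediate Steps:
K(l) = -1 (K(l) = -7 + 6 = -1)
t(c) = -1
t(-179)/v(M(14)) = -1/14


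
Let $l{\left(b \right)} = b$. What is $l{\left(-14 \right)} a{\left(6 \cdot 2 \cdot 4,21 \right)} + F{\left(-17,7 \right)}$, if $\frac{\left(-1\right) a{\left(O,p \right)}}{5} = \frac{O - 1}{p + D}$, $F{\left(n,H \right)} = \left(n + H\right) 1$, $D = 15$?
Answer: $\frac{1465}{18} \approx 81.389$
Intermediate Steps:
$F{\left(n,H \right)} = H + n$ ($F{\left(n,H \right)} = \left(H + n\right) 1 = H + n$)
$a{\left(O,p \right)} = - \frac{5 \left(-1 + O\right)}{15 + p}$ ($a{\left(O,p \right)} = - 5 \frac{O - 1}{p + 15} = - 5 \frac{-1 + O}{15 + p} = - \frac{5 \left(-1 + O\right)}{15 + p}$)
$l{\left(-14 \right)} a{\left(6 \cdot 2 \cdot 4,21 \right)} + F{\left(-17,7 \right)} = - 14 \frac{5 \left(1 - 6 \cdot 2 \cdot 4\right)}{15 + 21} + \left(7 - 17\right) = - 14 \frac{5 \left(1 - 12 \cdot 4\right)}{36} - 10 = - 14 \cdot 5 \cdot \frac{1}{36} \left(1 - 48\right) - 10 = - 14 \cdot 5 \cdot \frac{1}{36} \left(-47\right) - 10 = \left(-14\right) \left(- \frac{235}{36}\right) - 10 = \frac{1645}{18} - 10 = \frac{1465}{18}$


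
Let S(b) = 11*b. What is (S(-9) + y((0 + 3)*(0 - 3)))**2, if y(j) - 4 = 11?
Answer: 7056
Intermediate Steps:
y(j) = 15 (y(j) = 4 + 11 = 15)
(S(-9) + y((0 + 3)*(0 - 3)))**2 = (11*(-9) + 15)**2 = (-99 + 15)**2 = (-84)**2 = 7056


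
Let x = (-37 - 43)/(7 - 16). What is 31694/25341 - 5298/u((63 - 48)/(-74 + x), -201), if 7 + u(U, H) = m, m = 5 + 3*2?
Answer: -67064921/50682 ≈ -1323.3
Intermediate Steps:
x = 80/9 (x = -80/(-9) = -80*(-⅑) = 80/9 ≈ 8.8889)
m = 11 (m = 5 + 6 = 11)
u(U, H) = 4 (u(U, H) = -7 + 11 = 4)
31694/25341 - 5298/u((63 - 48)/(-74 + x), -201) = 31694/25341 - 5298/4 = 31694*(1/25341) - 5298*¼ = 31694/25341 - 2649/2 = -67064921/50682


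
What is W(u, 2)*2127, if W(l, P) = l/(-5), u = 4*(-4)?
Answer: 34032/5 ≈ 6806.4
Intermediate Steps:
u = -16
W(l, P) = -l/5
W(u, 2)*2127 = -1/5*(-16)*2127 = (16/5)*2127 = 34032/5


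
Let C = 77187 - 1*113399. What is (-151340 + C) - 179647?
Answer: -367199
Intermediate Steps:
C = -36212 (C = 77187 - 113399 = -36212)
(-151340 + C) - 179647 = (-151340 - 36212) - 179647 = -187552 - 179647 = -367199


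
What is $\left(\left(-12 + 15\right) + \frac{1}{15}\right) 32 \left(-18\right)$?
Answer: $- \frac{8832}{5} \approx -1766.4$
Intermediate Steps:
$\left(\left(-12 + 15\right) + \frac{1}{15}\right) 32 \left(-18\right) = \left(3 + \frac{1}{15}\right) 32 \left(-18\right) = \frac{46}{15} \cdot 32 \left(-18\right) = \frac{1472}{15} \left(-18\right) = - \frac{8832}{5}$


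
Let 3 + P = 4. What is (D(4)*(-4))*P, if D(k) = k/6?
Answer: -8/3 ≈ -2.6667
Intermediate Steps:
D(k) = k/6 (D(k) = k*(⅙) = k/6)
P = 1 (P = -3 + 4 = 1)
(D(4)*(-4))*P = (((⅙)*4)*(-4))*1 = ((⅔)*(-4))*1 = -8/3*1 = -8/3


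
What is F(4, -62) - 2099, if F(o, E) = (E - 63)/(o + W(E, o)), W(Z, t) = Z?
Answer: -121617/58 ≈ -2096.8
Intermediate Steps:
F(o, E) = (-63 + E)/(E + o) (F(o, E) = (E - 63)/(o + E) = (-63 + E)/(E + o))
F(4, -62) - 2099 = (-63 - 62)/(-62 + 4) - 2099 = -125/(-58) - 2099 = -1/58*(-125) - 2099 = 125/58 - 2099 = -121617/58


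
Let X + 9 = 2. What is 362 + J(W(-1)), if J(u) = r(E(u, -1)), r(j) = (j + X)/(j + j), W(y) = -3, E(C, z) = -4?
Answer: 2907/8 ≈ 363.38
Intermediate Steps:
X = -7 (X = -9 + 2 = -7)
r(j) = (-7 + j)/(2*j) (r(j) = (j - 7)/(j + j) = (-7 + j)/((2*j)) = (-7 + j)*(1/(2*j)) = (-7 + j)/(2*j))
J(u) = 11/8 (J(u) = (½)*(-7 - 4)/(-4) = (½)*(-¼)*(-11) = 11/8)
362 + J(W(-1)) = 362 + 11/8 = 2907/8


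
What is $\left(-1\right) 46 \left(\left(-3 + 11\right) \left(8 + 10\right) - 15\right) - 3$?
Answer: $-5937$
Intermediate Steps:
$\left(-1\right) 46 \left(\left(-3 + 11\right) \left(8 + 10\right) - 15\right) - 3 = - 46 \left(8 \cdot 18 - 15\right) - 3 = - 46 \left(144 - 15\right) - 3 = \left(-46\right) 129 - 3 = -5934 - 3 = -5937$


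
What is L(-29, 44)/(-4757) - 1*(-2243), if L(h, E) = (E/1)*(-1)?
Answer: 10669995/4757 ≈ 2243.0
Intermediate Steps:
L(h, E) = -E (L(h, E) = (E*1)*(-1) = E*(-1) = -E)
L(-29, 44)/(-4757) - 1*(-2243) = -1*44/(-4757) - 1*(-2243) = -44*(-1/4757) + 2243 = 44/4757 + 2243 = 10669995/4757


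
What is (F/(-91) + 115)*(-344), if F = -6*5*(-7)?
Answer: -503960/13 ≈ -38766.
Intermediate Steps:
F = 210 (F = -30*(-7) = 210)
(F/(-91) + 115)*(-344) = (210/(-91) + 115)*(-344) = (210*(-1/91) + 115)*(-344) = (-30/13 + 115)*(-344) = (1465/13)*(-344) = -503960/13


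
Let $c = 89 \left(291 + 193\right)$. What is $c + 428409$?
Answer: $471485$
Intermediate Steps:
$c = 43076$ ($c = 89 \cdot 484 = 43076$)
$c + 428409 = 43076 + 428409 = 471485$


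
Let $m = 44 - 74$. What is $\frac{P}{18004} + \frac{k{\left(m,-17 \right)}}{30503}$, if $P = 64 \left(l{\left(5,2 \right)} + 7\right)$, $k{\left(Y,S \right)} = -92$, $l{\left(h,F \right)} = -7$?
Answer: $- \frac{92}{30503} \approx -0.0030161$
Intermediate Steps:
$m = -30$
$P = 0$ ($P = 64 \left(-7 + 7\right) = 64 \cdot 0 = 0$)
$\frac{P}{18004} + \frac{k{\left(m,-17 \right)}}{30503} = \frac{0}{18004} - \frac{92}{30503} = 0 \cdot \frac{1}{18004} - \frac{92}{30503} = 0 - \frac{92}{30503} = - \frac{92}{30503}$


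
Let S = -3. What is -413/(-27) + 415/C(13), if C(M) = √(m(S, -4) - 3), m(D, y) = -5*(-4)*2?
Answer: 413/27 + 415*√37/37 ≈ 83.522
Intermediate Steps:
m(D, y) = 40 (m(D, y) = 20*2 = 40)
C(M) = √37 (C(M) = √(40 - 3) = √37)
-413/(-27) + 415/C(13) = -413/(-27) + 415/(√37) = -413*(-1/27) + 415*(√37/37) = 413/27 + 415*√37/37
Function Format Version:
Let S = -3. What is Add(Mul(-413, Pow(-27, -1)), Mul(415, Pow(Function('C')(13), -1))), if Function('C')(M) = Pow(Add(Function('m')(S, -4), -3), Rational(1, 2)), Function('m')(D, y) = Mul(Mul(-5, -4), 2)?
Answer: Add(Rational(413, 27), Mul(Rational(415, 37), Pow(37, Rational(1, 2)))) ≈ 83.522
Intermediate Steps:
Function('m')(D, y) = 40 (Function('m')(D, y) = Mul(20, 2) = 40)
Function('C')(M) = Pow(37, Rational(1, 2)) (Function('C')(M) = Pow(Add(40, -3), Rational(1, 2)) = Pow(37, Rational(1, 2)))
Add(Mul(-413, Pow(-27, -1)), Mul(415, Pow(Function('C')(13), -1))) = Add(Mul(-413, Pow(-27, -1)), Mul(415, Pow(Pow(37, Rational(1, 2)), -1))) = Add(Mul(-413, Rational(-1, 27)), Mul(415, Mul(Rational(1, 37), Pow(37, Rational(1, 2))))) = Add(Rational(413, 27), Mul(Rational(415, 37), Pow(37, Rational(1, 2))))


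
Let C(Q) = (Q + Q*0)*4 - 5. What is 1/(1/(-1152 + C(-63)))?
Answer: -1409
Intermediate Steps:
C(Q) = -5 + 4*Q (C(Q) = (Q + 0)*4 - 5 = Q*4 - 5 = 4*Q - 5 = -5 + 4*Q)
1/(1/(-1152 + C(-63))) = 1/(1/(-1152 + (-5 + 4*(-63)))) = 1/(1/(-1152 + (-5 - 252))) = 1/(1/(-1152 - 257)) = 1/(1/(-1409)) = 1/(-1/1409) = -1409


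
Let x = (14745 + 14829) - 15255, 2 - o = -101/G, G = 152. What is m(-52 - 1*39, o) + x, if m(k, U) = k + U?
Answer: 2163061/152 ≈ 14231.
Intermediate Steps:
o = 405/152 (o = 2 - (-101)/152 = 2 - 1*(-101/152) = 2 + 101/152 = 405/152 ≈ 2.6645)
x = 14319 (x = 29574 - 15255 = 14319)
m(k, U) = U + k
m(-52 - 1*39, o) + x = (405/152 + (-52 - 1*39)) + 14319 = (405/152 + (-52 - 39)) + 14319 = (405/152 - 91) + 14319 = -13427/152 + 14319 = 2163061/152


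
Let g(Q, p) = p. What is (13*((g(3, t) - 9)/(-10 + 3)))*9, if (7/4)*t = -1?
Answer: 7839/49 ≈ 159.98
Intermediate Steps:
t = -4/7 (t = (4/7)*(-1) = -4/7 ≈ -0.57143)
(13*((g(3, t) - 9)/(-10 + 3)))*9 = (13*((-4/7 - 9)/(-10 + 3)))*9 = (13*(-67/7/(-7)))*9 = (13*(-67/7*(-⅐)))*9 = (13*(67/49))*9 = (871/49)*9 = 7839/49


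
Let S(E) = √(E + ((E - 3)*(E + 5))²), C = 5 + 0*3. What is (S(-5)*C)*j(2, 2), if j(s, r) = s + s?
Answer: 20*I*√5 ≈ 44.721*I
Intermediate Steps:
j(s, r) = 2*s
C = 5 (C = 5 + 0 = 5)
S(E) = √(E + (-3 + E)²*(5 + E)²) (S(E) = √(E + ((-3 + E)*(5 + E))²) = √(E + (-3 + E)²*(5 + E)²))
(S(-5)*C)*j(2, 2) = (√(-5 + (-3 - 5)²*(5 - 5)²)*5)*(2*2) = (√(-5 + (-8)²*0²)*5)*4 = (√(-5 + 64*0)*5)*4 = (√(-5 + 0)*5)*4 = (√(-5)*5)*4 = ((I*√5)*5)*4 = (5*I*√5)*4 = 20*I*√5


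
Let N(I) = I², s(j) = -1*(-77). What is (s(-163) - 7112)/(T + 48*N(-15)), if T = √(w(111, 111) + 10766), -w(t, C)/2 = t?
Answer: -4748625/7289341 + 7035*√659/29157364 ≈ -0.64525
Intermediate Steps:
s(j) = 77
w(t, C) = -2*t
T = 4*√659 (T = √(-2*111 + 10766) = √(-222 + 10766) = √10544 = 4*√659 ≈ 102.68)
(s(-163) - 7112)/(T + 48*N(-15)) = (77 - 7112)/(4*√659 + 48*(-15)²) = -7035/(4*√659 + 48*225) = -7035/(4*√659 + 10800) = -7035/(10800 + 4*√659)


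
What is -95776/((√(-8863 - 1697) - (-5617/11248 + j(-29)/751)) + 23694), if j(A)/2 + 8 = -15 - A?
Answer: -161932652171811014393344/40062047983894473517249 + 54673537108248952832*I*√165/40062047983894473517249 ≈ -4.042 + 0.01753*I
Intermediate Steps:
j(A) = -46 - 2*A (j(A) = -16 + 2*(-15 - A) = -16 + (-30 - 2*A) = -46 - 2*A)
-95776/((√(-8863 - 1697) - (-5617/11248 + j(-29)/751)) + 23694) = -95776/((√(-8863 - 1697) - (-5617/11248 + (-46 - 2*(-29))/751)) + 23694) = -95776/((√(-10560) - (-5617*1/11248 + (-46 + 58)*(1/751))) + 23694) = -95776/((8*I*√165 - (-5617/11248 + 12*(1/751))) + 23694) = -95776/((8*I*√165 - (-5617/11248 + 12/751)) + 23694) = -95776/((8*I*√165 - 1*(-4083391/8447248)) + 23694) = -95776/((8*I*√165 + 4083391/8447248) + 23694) = -95776/((4083391/8447248 + 8*I*√165) + 23694) = -95776/(200153177503/8447248 + 8*I*√165)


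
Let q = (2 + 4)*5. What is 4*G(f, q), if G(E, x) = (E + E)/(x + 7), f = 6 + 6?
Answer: 96/37 ≈ 2.5946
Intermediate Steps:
q = 30 (q = 6*5 = 30)
f = 12
G(E, x) = 2*E/(7 + x) (G(E, x) = (2*E)/(7 + x) = 2*E/(7 + x))
4*G(f, q) = 4*(2*12/(7 + 30)) = 4*(2*12/37) = 4*(2*12*(1/37)) = 4*(24/37) = 96/37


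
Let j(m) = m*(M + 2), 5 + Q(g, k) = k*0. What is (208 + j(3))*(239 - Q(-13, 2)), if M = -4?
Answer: 49288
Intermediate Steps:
Q(g, k) = -5 (Q(g, k) = -5 + k*0 = -5 + 0 = -5)
j(m) = -2*m (j(m) = m*(-4 + 2) = m*(-2) = -2*m)
(208 + j(3))*(239 - Q(-13, 2)) = (208 - 2*3)*(239 - 1*(-5)) = (208 - 6)*(239 + 5) = 202*244 = 49288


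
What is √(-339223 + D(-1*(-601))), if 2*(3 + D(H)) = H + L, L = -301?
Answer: 2*I*√84769 ≈ 582.3*I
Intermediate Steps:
D(H) = -307/2 + H/2 (D(H) = -3 + (H - 301)/2 = -3 + (-301 + H)/2 = -3 + (-301/2 + H/2) = -307/2 + H/2)
√(-339223 + D(-1*(-601))) = √(-339223 + (-307/2 + (-1*(-601))/2)) = √(-339223 + (-307/2 + (½)*601)) = √(-339223 + (-307/2 + 601/2)) = √(-339223 + 147) = √(-339076) = 2*I*√84769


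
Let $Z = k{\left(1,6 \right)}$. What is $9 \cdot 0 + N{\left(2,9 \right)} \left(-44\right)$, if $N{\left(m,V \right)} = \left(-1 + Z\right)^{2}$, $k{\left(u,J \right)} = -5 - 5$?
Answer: $-5324$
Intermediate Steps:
$k{\left(u,J \right)} = -10$ ($k{\left(u,J \right)} = -5 - 5 = -10$)
$Z = -10$
$N{\left(m,V \right)} = 121$ ($N{\left(m,V \right)} = \left(-1 - 10\right)^{2} = \left(-11\right)^{2} = 121$)
$9 \cdot 0 + N{\left(2,9 \right)} \left(-44\right) = 9 \cdot 0 + 121 \left(-44\right) = 0 - 5324 = -5324$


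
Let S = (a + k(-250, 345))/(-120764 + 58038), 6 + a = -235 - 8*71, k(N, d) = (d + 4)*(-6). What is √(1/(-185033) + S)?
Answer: √6233648246148040934/11606379958 ≈ 0.21512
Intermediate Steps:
k(N, d) = -24 - 6*d (k(N, d) = (4 + d)*(-6) = -24 - 6*d)
a = -809 (a = -6 + (-235 - 8*71) = -6 + (-235 - 568) = -6 - 803 = -809)
S = 2903/62726 (S = (-809 + (-24 - 6*345))/(-120764 + 58038) = (-809 + (-24 - 2070))/(-62726) = (-809 - 2094)*(-1/62726) = -2903*(-1/62726) = 2903/62726 ≈ 0.046281)
√(1/(-185033) + S) = √(1/(-185033) + 2903/62726) = √(-1/185033 + 2903/62726) = √(537088073/11606379958) = √6233648246148040934/11606379958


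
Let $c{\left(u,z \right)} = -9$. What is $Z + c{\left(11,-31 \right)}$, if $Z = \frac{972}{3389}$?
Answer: $- \frac{29529}{3389} \approx -8.7132$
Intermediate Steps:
$Z = \frac{972}{3389}$ ($Z = 972 \cdot \frac{1}{3389} = \frac{972}{3389} \approx 0.28681$)
$Z + c{\left(11,-31 \right)} = \frac{972}{3389} - 9 = - \frac{29529}{3389}$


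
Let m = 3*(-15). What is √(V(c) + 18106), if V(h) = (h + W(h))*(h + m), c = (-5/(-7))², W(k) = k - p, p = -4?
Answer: √42936226/49 ≈ 133.73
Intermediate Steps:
W(k) = 4 + k (W(k) = k - 1*(-4) = k + 4 = 4 + k)
m = -45
c = 25/49 (c = (-5*(-⅐))² = (5/7)² = 25/49 ≈ 0.51020)
V(h) = (-45 + h)*(4 + 2*h) (V(h) = (h + (4 + h))*(h - 45) = (4 + 2*h)*(-45 + h) = (-45 + h)*(4 + 2*h))
√(V(c) + 18106) = √((-180 - 86*25/49 + 2*(25/49)²) + 18106) = √((-180 - 2150/49 + 2*(625/2401)) + 18106) = √((-180 - 2150/49 + 1250/2401) + 18106) = √(-536280/2401 + 18106) = √(42936226/2401) = √42936226/49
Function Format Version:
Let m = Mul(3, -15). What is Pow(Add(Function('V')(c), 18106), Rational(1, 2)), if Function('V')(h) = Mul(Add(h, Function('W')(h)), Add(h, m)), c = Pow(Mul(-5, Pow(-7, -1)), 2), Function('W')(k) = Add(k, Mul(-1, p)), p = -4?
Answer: Mul(Rational(1, 49), Pow(42936226, Rational(1, 2))) ≈ 133.73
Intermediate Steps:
Function('W')(k) = Add(4, k) (Function('W')(k) = Add(k, Mul(-1, -4)) = Add(k, 4) = Add(4, k))
m = -45
c = Rational(25, 49) (c = Pow(Mul(-5, Rational(-1, 7)), 2) = Pow(Rational(5, 7), 2) = Rational(25, 49) ≈ 0.51020)
Function('V')(h) = Mul(Add(-45, h), Add(4, Mul(2, h))) (Function('V')(h) = Mul(Add(h, Add(4, h)), Add(h, -45)) = Mul(Add(4, Mul(2, h)), Add(-45, h)) = Mul(Add(-45, h), Add(4, Mul(2, h))))
Pow(Add(Function('V')(c), 18106), Rational(1, 2)) = Pow(Add(Add(-180, Mul(-86, Rational(25, 49)), Mul(2, Pow(Rational(25, 49), 2))), 18106), Rational(1, 2)) = Pow(Add(Add(-180, Rational(-2150, 49), Mul(2, Rational(625, 2401))), 18106), Rational(1, 2)) = Pow(Add(Add(-180, Rational(-2150, 49), Rational(1250, 2401)), 18106), Rational(1, 2)) = Pow(Add(Rational(-536280, 2401), 18106), Rational(1, 2)) = Pow(Rational(42936226, 2401), Rational(1, 2)) = Mul(Rational(1, 49), Pow(42936226, Rational(1, 2)))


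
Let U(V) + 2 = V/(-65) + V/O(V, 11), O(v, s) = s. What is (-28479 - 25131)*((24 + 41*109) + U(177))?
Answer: -34531519806/143 ≈ -2.4148e+8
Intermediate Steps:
U(V) = -2 + 54*V/715 (U(V) = -2 + (V/(-65) + V/11) = -2 + (V*(-1/65) + V*(1/11)) = -2 + (-V/65 + V/11) = -2 + 54*V/715)
(-28479 - 25131)*((24 + 41*109) + U(177)) = (-28479 - 25131)*((24 + 41*109) + (-2 + (54/715)*177)) = -53610*((24 + 4469) + (-2 + 9558/715)) = -53610*(4493 + 8128/715) = -53610*3220623/715 = -34531519806/143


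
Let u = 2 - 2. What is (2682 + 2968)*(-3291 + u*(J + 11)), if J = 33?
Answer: -18594150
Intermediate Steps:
u = 0
(2682 + 2968)*(-3291 + u*(J + 11)) = (2682 + 2968)*(-3291 + 0*(33 + 11)) = 5650*(-3291 + 0*44) = 5650*(-3291 + 0) = 5650*(-3291) = -18594150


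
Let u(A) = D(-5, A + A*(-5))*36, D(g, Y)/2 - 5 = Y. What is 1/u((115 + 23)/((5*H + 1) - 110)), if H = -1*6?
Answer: 139/89784 ≈ 0.0015482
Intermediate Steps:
D(g, Y) = 10 + 2*Y
H = -6
u(A) = 360 - 288*A (u(A) = (10 + 2*(A + A*(-5)))*36 = (10 + 2*(A - 5*A))*36 = (10 + 2*(-4*A))*36 = (10 - 8*A)*36 = 360 - 288*A)
1/u((115 + 23)/((5*H + 1) - 110)) = 1/(360 - 288*(115 + 23)/((5*(-6) + 1) - 110)) = 1/(360 - 39744/((-30 + 1) - 110)) = 1/(360 - 39744/(-29 - 110)) = 1/(360 - 39744/(-139)) = 1/(360 - 39744*(-1)/139) = 1/(360 - 288*(-138/139)) = 1/(360 + 39744/139) = 1/(89784/139) = 139/89784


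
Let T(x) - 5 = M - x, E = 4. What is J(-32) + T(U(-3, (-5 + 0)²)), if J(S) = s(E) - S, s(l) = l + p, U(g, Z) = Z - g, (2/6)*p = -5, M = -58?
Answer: -60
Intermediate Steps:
p = -15 (p = 3*(-5) = -15)
s(l) = -15 + l (s(l) = l - 15 = -15 + l)
T(x) = -53 - x (T(x) = 5 + (-58 - x) = -53 - x)
J(S) = -11 - S (J(S) = (-15 + 4) - S = -11 - S)
J(-32) + T(U(-3, (-5 + 0)²)) = (-11 - 1*(-32)) + (-53 - ((-5 + 0)² - 1*(-3))) = (-11 + 32) + (-53 - ((-5)² + 3)) = 21 + (-53 - (25 + 3)) = 21 + (-53 - 1*28) = 21 + (-53 - 28) = 21 - 81 = -60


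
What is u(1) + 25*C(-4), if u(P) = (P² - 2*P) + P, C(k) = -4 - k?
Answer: 0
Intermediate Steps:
u(P) = P² - P
u(1) + 25*C(-4) = 1*(-1 + 1) + 25*(-4 - 1*(-4)) = 1*0 + 25*(-4 + 4) = 0 + 25*0 = 0 + 0 = 0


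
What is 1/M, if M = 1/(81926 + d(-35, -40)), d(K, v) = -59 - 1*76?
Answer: 81791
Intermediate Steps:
d(K, v) = -135 (d(K, v) = -59 - 76 = -135)
M = 1/81791 (M = 1/(81926 - 135) = 1/81791 ≈ 1.2226e-5)
1/M = 1/(1/81791) = 81791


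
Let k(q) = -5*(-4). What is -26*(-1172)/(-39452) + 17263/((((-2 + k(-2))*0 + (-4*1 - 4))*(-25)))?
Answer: 168741369/1972600 ≈ 85.543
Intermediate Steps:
k(q) = 20
-26*(-1172)/(-39452) + 17263/((((-2 + k(-2))*0 + (-4*1 - 4))*(-25))) = -26*(-1172)/(-39452) + 17263/((((-2 + 20)*0 + (-4*1 - 4))*(-25))) = 30472*(-1/39452) + 17263/(((18*0 + (-4 - 4))*(-25))) = -7618/9863 + 17263/(((0 - 8)*(-25))) = -7618/9863 + 17263/((-8*(-25))) = -7618/9863 + 17263/200 = 168741369/1972600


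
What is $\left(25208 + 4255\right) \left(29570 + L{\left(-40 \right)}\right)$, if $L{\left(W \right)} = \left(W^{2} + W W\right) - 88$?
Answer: $962909766$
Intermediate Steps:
$L{\left(W \right)} = -88 + 2 W^{2}$ ($L{\left(W \right)} = \left(W^{2} + W^{2}\right) - 88 = 2 W^{2} - 88 = -88 + 2 W^{2}$)
$\left(25208 + 4255\right) \left(29570 + L{\left(-40 \right)}\right) = \left(25208 + 4255\right) \left(29570 - \left(88 - 2 \left(-40\right)^{2}\right)\right) = 29463 \left(29570 + \left(-88 + 2 \cdot 1600\right)\right) = 29463 \left(29570 + \left(-88 + 3200\right)\right) = 29463 \left(29570 + 3112\right) = 29463 \cdot 32682 = 962909766$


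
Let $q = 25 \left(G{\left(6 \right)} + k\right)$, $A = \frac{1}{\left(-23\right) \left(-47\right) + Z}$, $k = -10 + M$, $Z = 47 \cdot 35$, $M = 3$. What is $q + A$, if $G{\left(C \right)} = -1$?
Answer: $- \frac{545199}{2726} \approx -200.0$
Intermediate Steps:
$Z = 1645$
$k = -7$ ($k = -10 + 3 = -7$)
$A = \frac{1}{2726}$ ($A = \frac{1}{\left(-23\right) \left(-47\right) + 1645} = \frac{1}{1081 + 1645} = \frac{1}{2726} \approx 0.00036684$)
$q = -200$ ($q = 25 \left(-1 - 7\right) = 25 \left(-8\right) = -200$)
$q + A = -200 + \frac{1}{2726} = - \frac{545199}{2726}$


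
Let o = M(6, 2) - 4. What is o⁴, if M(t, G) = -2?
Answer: 1296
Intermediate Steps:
o = -6 (o = -2 - 4 = -6)
o⁴ = (-6)⁴ = 1296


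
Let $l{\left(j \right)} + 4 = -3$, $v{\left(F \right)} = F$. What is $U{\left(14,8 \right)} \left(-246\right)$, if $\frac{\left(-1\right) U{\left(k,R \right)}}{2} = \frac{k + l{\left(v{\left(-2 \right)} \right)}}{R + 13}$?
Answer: $164$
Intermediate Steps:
$l{\left(j \right)} = -7$ ($l{\left(j \right)} = -4 - 3 = -7$)
$U{\left(k,R \right)} = - \frac{2 \left(-7 + k\right)}{13 + R}$ ($U{\left(k,R \right)} = - 2 \frac{k - 7}{R + 13} = - 2 \frac{-7 + k}{13 + R} = - \frac{2 \left(-7 + k\right)}{13 + R}$)
$U{\left(14,8 \right)} \left(-246\right) = \frac{2 \left(7 - 14\right)}{13 + 8} \left(-246\right) = \frac{2 \left(7 - 14\right)}{21} \left(-246\right) = 2 \cdot \frac{1}{21} \left(-7\right) \left(-246\right) = \left(- \frac{2}{3}\right) \left(-246\right) = 164$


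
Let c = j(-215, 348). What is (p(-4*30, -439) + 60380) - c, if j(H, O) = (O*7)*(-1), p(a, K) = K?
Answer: 62377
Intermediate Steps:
j(H, O) = -7*O (j(H, O) = (7*O)*(-1) = -7*O)
c = -2436 (c = -7*348 = -2436)
(p(-4*30, -439) + 60380) - c = (-439 + 60380) - 1*(-2436) = 59941 + 2436 = 62377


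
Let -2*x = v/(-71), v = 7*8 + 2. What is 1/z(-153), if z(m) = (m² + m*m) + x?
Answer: 71/3324107 ≈ 2.1359e-5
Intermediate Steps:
v = 58 (v = 56 + 2 = 58)
x = 29/71 (x = -29/(-71) = -29*(-1)/71 = -½*(-58/71) = 29/71 ≈ 0.40845)
z(m) = 29/71 + 2*m² (z(m) = (m² + m*m) + 29/71 = (m² + m²) + 29/71 = 2*m² + 29/71 = 29/71 + 2*m²)
1/z(-153) = 1/(29/71 + 2*(-153)²) = 1/(29/71 + 2*23409) = 1/(29/71 + 46818) = 1/(3324107/71) = 71/3324107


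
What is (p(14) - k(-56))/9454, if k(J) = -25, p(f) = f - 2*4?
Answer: 31/9454 ≈ 0.0032790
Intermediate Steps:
p(f) = -8 + f (p(f) = f - 8 = -8 + f)
(p(14) - k(-56))/9454 = ((-8 + 14) - 1*(-25))/9454 = (6 + 25)*(1/9454) = 31*(1/9454) = 31/9454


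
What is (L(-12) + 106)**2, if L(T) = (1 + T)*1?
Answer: 9025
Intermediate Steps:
L(T) = 1 + T
(L(-12) + 106)**2 = ((1 - 12) + 106)**2 = (-11 + 106)**2 = 95**2 = 9025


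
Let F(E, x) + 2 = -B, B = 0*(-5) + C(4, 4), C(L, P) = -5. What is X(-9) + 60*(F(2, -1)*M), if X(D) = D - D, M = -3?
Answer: -540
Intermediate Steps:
B = -5 (B = 0*(-5) - 5 = 0 - 5 = -5)
X(D) = 0
F(E, x) = 3 (F(E, x) = -2 - 1*(-5) = -2 + 5 = 3)
X(-9) + 60*(F(2, -1)*M) = 0 + 60*(3*(-3)) = 0 + 60*(-9) = 0 - 540 = -540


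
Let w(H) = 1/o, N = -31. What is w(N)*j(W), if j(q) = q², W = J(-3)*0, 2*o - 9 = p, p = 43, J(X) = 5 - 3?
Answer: 0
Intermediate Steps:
J(X) = 2
o = 26 (o = 9/2 + (½)*43 = 9/2 + 43/2 = 26)
w(H) = 1/26
W = 0 (W = 2*0 = 0)
w(N)*j(W) = (1/26)*0² = (1/26)*0 = 0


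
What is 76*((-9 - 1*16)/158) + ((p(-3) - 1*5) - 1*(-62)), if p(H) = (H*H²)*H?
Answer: 9952/79 ≈ 125.97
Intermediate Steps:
p(H) = H⁴ (p(H) = H³*H = H⁴)
76*((-9 - 1*16)/158) + ((p(-3) - 1*5) - 1*(-62)) = 76*((-9 - 1*16)/158) + (((-3)⁴ - 1*5) - 1*(-62)) = 76*((-9 - 16)*(1/158)) + ((81 - 5) + 62) = 76*(-25*1/158) + (76 + 62) = 76*(-25/158) + 138 = -950/79 + 138 = 9952/79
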